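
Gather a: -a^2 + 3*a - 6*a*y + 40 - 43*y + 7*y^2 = -a^2 + a*(3 - 6*y) + 7*y^2 - 43*y + 40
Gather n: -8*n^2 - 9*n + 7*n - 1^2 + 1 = -8*n^2 - 2*n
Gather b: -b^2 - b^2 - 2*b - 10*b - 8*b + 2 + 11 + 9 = -2*b^2 - 20*b + 22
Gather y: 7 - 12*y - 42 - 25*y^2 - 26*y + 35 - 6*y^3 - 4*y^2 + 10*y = -6*y^3 - 29*y^2 - 28*y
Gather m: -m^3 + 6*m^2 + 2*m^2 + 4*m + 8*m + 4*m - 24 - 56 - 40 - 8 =-m^3 + 8*m^2 + 16*m - 128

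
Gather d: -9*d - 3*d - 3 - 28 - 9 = -12*d - 40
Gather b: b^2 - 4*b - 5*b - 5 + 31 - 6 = b^2 - 9*b + 20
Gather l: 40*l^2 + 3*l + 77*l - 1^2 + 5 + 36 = 40*l^2 + 80*l + 40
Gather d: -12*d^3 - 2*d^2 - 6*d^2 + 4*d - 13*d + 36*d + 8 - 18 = -12*d^3 - 8*d^2 + 27*d - 10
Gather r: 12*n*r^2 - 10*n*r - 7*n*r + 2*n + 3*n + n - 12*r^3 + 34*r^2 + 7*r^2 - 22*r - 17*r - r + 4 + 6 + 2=6*n - 12*r^3 + r^2*(12*n + 41) + r*(-17*n - 40) + 12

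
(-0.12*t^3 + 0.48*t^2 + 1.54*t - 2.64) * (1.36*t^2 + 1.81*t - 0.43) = -0.1632*t^5 + 0.4356*t^4 + 3.0148*t^3 - 1.0094*t^2 - 5.4406*t + 1.1352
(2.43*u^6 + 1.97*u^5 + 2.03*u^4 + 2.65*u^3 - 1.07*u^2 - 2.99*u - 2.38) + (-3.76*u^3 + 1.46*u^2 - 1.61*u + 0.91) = 2.43*u^6 + 1.97*u^5 + 2.03*u^4 - 1.11*u^3 + 0.39*u^2 - 4.6*u - 1.47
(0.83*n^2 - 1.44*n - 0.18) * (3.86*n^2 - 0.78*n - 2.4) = 3.2038*n^4 - 6.2058*n^3 - 1.5636*n^2 + 3.5964*n + 0.432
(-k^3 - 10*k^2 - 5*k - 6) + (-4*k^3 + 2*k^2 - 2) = -5*k^3 - 8*k^2 - 5*k - 8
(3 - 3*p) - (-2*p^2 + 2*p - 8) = 2*p^2 - 5*p + 11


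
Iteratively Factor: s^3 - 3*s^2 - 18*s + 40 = (s + 4)*(s^2 - 7*s + 10) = (s - 2)*(s + 4)*(s - 5)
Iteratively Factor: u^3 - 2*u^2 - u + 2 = (u - 1)*(u^2 - u - 2) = (u - 1)*(u + 1)*(u - 2)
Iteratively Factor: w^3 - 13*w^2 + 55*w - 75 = (w - 5)*(w^2 - 8*w + 15) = (w - 5)*(w - 3)*(w - 5)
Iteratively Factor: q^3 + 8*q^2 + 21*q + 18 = (q + 3)*(q^2 + 5*q + 6) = (q + 3)^2*(q + 2)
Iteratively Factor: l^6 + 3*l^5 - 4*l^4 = (l)*(l^5 + 3*l^4 - 4*l^3) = l^2*(l^4 + 3*l^3 - 4*l^2) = l^2*(l - 1)*(l^3 + 4*l^2) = l^3*(l - 1)*(l^2 + 4*l) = l^4*(l - 1)*(l + 4)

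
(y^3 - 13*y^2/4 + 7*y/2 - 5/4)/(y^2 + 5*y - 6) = (4*y^2 - 9*y + 5)/(4*(y + 6))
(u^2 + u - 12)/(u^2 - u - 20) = (u - 3)/(u - 5)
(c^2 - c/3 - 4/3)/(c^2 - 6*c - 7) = (c - 4/3)/(c - 7)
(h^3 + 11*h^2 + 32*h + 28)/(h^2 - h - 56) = (h^2 + 4*h + 4)/(h - 8)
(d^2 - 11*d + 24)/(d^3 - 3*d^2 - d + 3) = (d - 8)/(d^2 - 1)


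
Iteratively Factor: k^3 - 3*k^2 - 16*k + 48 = (k + 4)*(k^2 - 7*k + 12) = (k - 4)*(k + 4)*(k - 3)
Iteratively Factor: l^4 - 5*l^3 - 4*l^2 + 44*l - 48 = (l + 3)*(l^3 - 8*l^2 + 20*l - 16) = (l - 2)*(l + 3)*(l^2 - 6*l + 8) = (l - 4)*(l - 2)*(l + 3)*(l - 2)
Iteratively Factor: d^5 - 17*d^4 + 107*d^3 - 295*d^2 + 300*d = (d - 3)*(d^4 - 14*d^3 + 65*d^2 - 100*d) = d*(d - 3)*(d^3 - 14*d^2 + 65*d - 100) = d*(d - 5)*(d - 3)*(d^2 - 9*d + 20) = d*(d - 5)^2*(d - 3)*(d - 4)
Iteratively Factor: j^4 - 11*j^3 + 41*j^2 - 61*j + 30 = (j - 2)*(j^3 - 9*j^2 + 23*j - 15) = (j - 3)*(j - 2)*(j^2 - 6*j + 5) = (j - 3)*(j - 2)*(j - 1)*(j - 5)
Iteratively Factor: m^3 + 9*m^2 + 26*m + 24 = (m + 3)*(m^2 + 6*m + 8) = (m + 2)*(m + 3)*(m + 4)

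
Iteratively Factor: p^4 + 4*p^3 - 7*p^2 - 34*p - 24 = (p - 3)*(p^3 + 7*p^2 + 14*p + 8) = (p - 3)*(p + 4)*(p^2 + 3*p + 2) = (p - 3)*(p + 1)*(p + 4)*(p + 2)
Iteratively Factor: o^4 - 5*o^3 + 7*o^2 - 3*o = (o)*(o^3 - 5*o^2 + 7*o - 3) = o*(o - 3)*(o^2 - 2*o + 1) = o*(o - 3)*(o - 1)*(o - 1)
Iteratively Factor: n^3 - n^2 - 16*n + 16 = (n - 1)*(n^2 - 16) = (n - 1)*(n + 4)*(n - 4)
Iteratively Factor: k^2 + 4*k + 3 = (k + 3)*(k + 1)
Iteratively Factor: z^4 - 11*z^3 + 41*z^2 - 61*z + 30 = (z - 5)*(z^3 - 6*z^2 + 11*z - 6) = (z - 5)*(z - 3)*(z^2 - 3*z + 2) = (z - 5)*(z - 3)*(z - 2)*(z - 1)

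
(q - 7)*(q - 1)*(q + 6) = q^3 - 2*q^2 - 41*q + 42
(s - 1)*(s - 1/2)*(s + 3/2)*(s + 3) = s^4 + 3*s^3 - 7*s^2/4 - 9*s/2 + 9/4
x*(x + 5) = x^2 + 5*x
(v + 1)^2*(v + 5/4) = v^3 + 13*v^2/4 + 7*v/2 + 5/4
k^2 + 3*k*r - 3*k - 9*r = (k - 3)*(k + 3*r)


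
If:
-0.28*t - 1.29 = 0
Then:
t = -4.61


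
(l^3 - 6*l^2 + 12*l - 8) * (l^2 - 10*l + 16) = l^5 - 16*l^4 + 88*l^3 - 224*l^2 + 272*l - 128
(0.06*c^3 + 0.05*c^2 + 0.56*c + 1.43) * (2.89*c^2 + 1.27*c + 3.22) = 0.1734*c^5 + 0.2207*c^4 + 1.8751*c^3 + 5.0049*c^2 + 3.6193*c + 4.6046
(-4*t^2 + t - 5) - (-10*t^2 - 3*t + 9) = 6*t^2 + 4*t - 14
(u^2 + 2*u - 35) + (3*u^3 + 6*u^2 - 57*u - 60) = 3*u^3 + 7*u^2 - 55*u - 95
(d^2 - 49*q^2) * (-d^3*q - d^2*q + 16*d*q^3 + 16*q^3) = -d^5*q - d^4*q + 65*d^3*q^3 + 65*d^2*q^3 - 784*d*q^5 - 784*q^5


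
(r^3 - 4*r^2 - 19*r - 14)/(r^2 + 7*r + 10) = (r^2 - 6*r - 7)/(r + 5)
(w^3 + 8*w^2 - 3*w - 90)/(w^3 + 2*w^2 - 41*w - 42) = (w^3 + 8*w^2 - 3*w - 90)/(w^3 + 2*w^2 - 41*w - 42)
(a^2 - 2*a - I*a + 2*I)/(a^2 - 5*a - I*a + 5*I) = (a - 2)/(a - 5)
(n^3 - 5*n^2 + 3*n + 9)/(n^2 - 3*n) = n - 2 - 3/n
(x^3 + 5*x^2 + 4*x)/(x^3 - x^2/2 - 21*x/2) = 2*(x^2 + 5*x + 4)/(2*x^2 - x - 21)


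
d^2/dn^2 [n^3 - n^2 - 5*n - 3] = 6*n - 2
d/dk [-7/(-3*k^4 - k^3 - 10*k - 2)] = 7*(-12*k^3 - 3*k^2 - 10)/(3*k^4 + k^3 + 10*k + 2)^2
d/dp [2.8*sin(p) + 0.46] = 2.8*cos(p)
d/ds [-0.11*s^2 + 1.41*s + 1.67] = 1.41 - 0.22*s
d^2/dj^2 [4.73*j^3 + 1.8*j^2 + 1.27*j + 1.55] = 28.38*j + 3.6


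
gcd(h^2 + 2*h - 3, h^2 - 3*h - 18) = h + 3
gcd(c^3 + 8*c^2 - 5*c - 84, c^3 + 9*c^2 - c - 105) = c^2 + 4*c - 21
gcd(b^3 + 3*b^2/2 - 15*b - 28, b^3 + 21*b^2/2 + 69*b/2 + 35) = b^2 + 11*b/2 + 7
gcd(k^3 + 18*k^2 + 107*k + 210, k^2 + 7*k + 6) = k + 6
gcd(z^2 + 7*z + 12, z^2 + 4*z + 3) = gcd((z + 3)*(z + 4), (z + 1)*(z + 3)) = z + 3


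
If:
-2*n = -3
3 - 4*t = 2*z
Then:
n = 3/2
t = 3/4 - z/2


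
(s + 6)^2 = s^2 + 12*s + 36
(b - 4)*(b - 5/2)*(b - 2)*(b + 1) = b^4 - 15*b^3/2 + 29*b^2/2 + 3*b - 20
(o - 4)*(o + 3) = o^2 - o - 12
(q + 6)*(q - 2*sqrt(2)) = q^2 - 2*sqrt(2)*q + 6*q - 12*sqrt(2)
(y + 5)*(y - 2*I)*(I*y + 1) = I*y^3 + 3*y^2 + 5*I*y^2 + 15*y - 2*I*y - 10*I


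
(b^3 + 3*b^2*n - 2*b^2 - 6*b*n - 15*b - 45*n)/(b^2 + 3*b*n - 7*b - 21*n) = (b^2 - 2*b - 15)/(b - 7)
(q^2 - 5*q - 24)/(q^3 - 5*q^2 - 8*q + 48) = (q - 8)/(q^2 - 8*q + 16)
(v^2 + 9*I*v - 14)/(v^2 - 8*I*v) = (v^2 + 9*I*v - 14)/(v*(v - 8*I))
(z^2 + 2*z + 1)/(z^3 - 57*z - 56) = (z + 1)/(z^2 - z - 56)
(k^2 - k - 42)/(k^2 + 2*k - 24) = (k - 7)/(k - 4)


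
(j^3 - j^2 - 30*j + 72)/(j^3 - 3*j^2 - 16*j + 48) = (j + 6)/(j + 4)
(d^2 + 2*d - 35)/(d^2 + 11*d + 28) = (d - 5)/(d + 4)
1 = 1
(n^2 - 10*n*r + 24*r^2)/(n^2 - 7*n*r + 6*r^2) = (-n + 4*r)/(-n + r)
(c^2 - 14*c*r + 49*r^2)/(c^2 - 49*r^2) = (c - 7*r)/(c + 7*r)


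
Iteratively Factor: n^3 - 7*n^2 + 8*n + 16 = (n - 4)*(n^2 - 3*n - 4) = (n - 4)^2*(n + 1)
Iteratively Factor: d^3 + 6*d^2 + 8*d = (d + 2)*(d^2 + 4*d) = (d + 2)*(d + 4)*(d)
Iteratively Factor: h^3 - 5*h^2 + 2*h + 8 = (h + 1)*(h^2 - 6*h + 8) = (h - 4)*(h + 1)*(h - 2)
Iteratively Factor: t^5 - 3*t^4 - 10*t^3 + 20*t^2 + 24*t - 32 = (t - 4)*(t^4 + t^3 - 6*t^2 - 4*t + 8) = (t - 4)*(t - 2)*(t^3 + 3*t^2 - 4) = (t - 4)*(t - 2)*(t + 2)*(t^2 + t - 2) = (t - 4)*(t - 2)*(t + 2)^2*(t - 1)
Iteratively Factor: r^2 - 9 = (r + 3)*(r - 3)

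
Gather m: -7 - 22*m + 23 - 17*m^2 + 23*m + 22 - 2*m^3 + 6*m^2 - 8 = -2*m^3 - 11*m^2 + m + 30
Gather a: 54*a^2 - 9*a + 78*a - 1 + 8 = 54*a^2 + 69*a + 7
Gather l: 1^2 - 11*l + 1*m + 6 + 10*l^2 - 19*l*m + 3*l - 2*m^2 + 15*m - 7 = 10*l^2 + l*(-19*m - 8) - 2*m^2 + 16*m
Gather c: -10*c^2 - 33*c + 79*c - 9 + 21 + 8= -10*c^2 + 46*c + 20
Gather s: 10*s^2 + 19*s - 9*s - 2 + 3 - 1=10*s^2 + 10*s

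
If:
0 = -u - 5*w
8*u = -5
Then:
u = -5/8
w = 1/8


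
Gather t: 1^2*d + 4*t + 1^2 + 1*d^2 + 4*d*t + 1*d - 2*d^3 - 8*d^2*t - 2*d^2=-2*d^3 - d^2 + 2*d + t*(-8*d^2 + 4*d + 4) + 1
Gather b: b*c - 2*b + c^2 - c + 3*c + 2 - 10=b*(c - 2) + c^2 + 2*c - 8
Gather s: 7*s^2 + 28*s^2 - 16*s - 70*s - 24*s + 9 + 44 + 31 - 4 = 35*s^2 - 110*s + 80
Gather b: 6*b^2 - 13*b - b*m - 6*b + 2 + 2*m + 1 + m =6*b^2 + b*(-m - 19) + 3*m + 3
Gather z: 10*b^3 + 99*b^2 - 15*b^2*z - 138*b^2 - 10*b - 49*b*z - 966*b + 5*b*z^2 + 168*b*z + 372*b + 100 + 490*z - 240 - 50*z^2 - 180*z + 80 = 10*b^3 - 39*b^2 - 604*b + z^2*(5*b - 50) + z*(-15*b^2 + 119*b + 310) - 60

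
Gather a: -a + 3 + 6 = 9 - a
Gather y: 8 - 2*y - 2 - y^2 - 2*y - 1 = -y^2 - 4*y + 5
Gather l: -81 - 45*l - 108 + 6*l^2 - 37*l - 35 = 6*l^2 - 82*l - 224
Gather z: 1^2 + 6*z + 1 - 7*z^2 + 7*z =-7*z^2 + 13*z + 2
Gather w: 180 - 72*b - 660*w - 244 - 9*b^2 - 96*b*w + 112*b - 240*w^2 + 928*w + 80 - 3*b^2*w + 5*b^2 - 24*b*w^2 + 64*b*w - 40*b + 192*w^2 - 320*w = -4*b^2 + w^2*(-24*b - 48) + w*(-3*b^2 - 32*b - 52) + 16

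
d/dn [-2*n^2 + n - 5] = 1 - 4*n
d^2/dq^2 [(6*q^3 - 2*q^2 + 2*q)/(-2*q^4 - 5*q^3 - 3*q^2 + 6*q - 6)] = 4*q*(-12*q^8 + 12*q^7 + 60*q^6 - 268*q^5 + 141*q^4 + 405*q^3 - 165*q^2 + 450*q - 270)/(8*q^12 + 60*q^11 + 186*q^10 + 233*q^9 - 9*q^8 - 171*q^7 + 369*q^6 + 486*q^5 - 378*q^4 - 324*q^3 + 972*q^2 - 648*q + 216)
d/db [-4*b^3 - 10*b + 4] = -12*b^2 - 10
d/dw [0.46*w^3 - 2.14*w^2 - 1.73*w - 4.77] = 1.38*w^2 - 4.28*w - 1.73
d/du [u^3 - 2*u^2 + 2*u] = 3*u^2 - 4*u + 2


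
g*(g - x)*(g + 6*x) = g^3 + 5*g^2*x - 6*g*x^2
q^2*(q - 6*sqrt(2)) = q^3 - 6*sqrt(2)*q^2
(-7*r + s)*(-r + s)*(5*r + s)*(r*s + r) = 35*r^4*s + 35*r^4 - 33*r^3*s^2 - 33*r^3*s - 3*r^2*s^3 - 3*r^2*s^2 + r*s^4 + r*s^3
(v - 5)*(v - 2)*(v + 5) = v^3 - 2*v^2 - 25*v + 50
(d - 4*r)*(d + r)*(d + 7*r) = d^3 + 4*d^2*r - 25*d*r^2 - 28*r^3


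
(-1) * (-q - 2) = q + 2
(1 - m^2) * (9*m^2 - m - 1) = -9*m^4 + m^3 + 10*m^2 - m - 1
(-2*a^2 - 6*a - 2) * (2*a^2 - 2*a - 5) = -4*a^4 - 8*a^3 + 18*a^2 + 34*a + 10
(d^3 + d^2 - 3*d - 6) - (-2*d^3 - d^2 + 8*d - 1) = 3*d^3 + 2*d^2 - 11*d - 5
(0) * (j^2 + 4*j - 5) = 0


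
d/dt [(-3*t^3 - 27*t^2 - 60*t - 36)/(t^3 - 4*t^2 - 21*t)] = 3*(13*t^4 + 82*t^3 + 145*t^2 - 96*t - 252)/(t^2*(t^4 - 8*t^3 - 26*t^2 + 168*t + 441))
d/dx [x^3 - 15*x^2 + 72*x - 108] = 3*x^2 - 30*x + 72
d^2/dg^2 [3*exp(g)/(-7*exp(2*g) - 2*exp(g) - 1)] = (-147*exp(4*g) + 42*exp(3*g) + 126*exp(2*g) + 6*exp(g) - 3)*exp(g)/(343*exp(6*g) + 294*exp(5*g) + 231*exp(4*g) + 92*exp(3*g) + 33*exp(2*g) + 6*exp(g) + 1)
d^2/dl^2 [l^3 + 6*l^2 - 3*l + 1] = 6*l + 12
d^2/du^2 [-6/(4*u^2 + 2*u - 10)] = 6*(4*u^2 + 2*u - (4*u + 1)^2 - 10)/(2*u^2 + u - 5)^3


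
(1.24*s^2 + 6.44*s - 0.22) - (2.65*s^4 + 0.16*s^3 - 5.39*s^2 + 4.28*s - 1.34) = -2.65*s^4 - 0.16*s^3 + 6.63*s^2 + 2.16*s + 1.12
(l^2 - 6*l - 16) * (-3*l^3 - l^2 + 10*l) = -3*l^5 + 17*l^4 + 64*l^3 - 44*l^2 - 160*l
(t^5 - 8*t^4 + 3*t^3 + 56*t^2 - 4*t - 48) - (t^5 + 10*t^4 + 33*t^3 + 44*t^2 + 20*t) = -18*t^4 - 30*t^3 + 12*t^2 - 24*t - 48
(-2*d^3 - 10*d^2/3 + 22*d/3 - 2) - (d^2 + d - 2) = -2*d^3 - 13*d^2/3 + 19*d/3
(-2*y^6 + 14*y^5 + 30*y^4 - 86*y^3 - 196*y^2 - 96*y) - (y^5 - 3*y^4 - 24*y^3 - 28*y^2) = -2*y^6 + 13*y^5 + 33*y^4 - 62*y^3 - 168*y^2 - 96*y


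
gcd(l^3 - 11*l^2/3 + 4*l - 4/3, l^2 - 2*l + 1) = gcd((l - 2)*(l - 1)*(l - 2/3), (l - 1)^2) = l - 1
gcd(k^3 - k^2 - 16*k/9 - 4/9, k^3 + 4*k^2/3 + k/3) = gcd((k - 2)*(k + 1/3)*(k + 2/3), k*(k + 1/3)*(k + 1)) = k + 1/3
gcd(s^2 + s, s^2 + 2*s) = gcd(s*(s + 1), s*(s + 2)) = s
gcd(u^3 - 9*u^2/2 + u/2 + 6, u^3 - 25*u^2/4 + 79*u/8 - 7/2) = u - 4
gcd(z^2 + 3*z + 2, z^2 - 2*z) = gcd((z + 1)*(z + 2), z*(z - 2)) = 1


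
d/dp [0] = 0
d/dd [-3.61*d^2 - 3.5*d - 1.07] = -7.22*d - 3.5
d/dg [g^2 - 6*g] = 2*g - 6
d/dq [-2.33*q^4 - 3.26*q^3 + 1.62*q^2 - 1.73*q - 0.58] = -9.32*q^3 - 9.78*q^2 + 3.24*q - 1.73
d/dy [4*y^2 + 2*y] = 8*y + 2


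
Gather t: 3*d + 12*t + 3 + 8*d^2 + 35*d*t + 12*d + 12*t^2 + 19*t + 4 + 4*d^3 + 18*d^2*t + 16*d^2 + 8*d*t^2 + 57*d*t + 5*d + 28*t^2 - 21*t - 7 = 4*d^3 + 24*d^2 + 20*d + t^2*(8*d + 40) + t*(18*d^2 + 92*d + 10)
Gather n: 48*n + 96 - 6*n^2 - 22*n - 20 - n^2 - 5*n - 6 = -7*n^2 + 21*n + 70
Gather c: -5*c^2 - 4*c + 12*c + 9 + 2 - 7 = -5*c^2 + 8*c + 4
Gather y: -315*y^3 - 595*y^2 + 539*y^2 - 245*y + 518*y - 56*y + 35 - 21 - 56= -315*y^3 - 56*y^2 + 217*y - 42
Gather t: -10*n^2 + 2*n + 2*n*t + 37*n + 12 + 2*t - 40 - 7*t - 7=-10*n^2 + 39*n + t*(2*n - 5) - 35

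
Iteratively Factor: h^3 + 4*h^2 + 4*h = (h)*(h^2 + 4*h + 4) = h*(h + 2)*(h + 2)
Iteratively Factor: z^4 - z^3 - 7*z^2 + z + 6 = (z - 1)*(z^3 - 7*z - 6) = (z - 3)*(z - 1)*(z^2 + 3*z + 2) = (z - 3)*(z - 1)*(z + 1)*(z + 2)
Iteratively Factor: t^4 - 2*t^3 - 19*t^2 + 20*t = (t - 1)*(t^3 - t^2 - 20*t) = t*(t - 1)*(t^2 - t - 20) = t*(t - 5)*(t - 1)*(t + 4)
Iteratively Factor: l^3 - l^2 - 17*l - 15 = (l + 3)*(l^2 - 4*l - 5) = (l + 1)*(l + 3)*(l - 5)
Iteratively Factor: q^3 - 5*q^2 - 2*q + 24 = (q - 4)*(q^2 - q - 6) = (q - 4)*(q + 2)*(q - 3)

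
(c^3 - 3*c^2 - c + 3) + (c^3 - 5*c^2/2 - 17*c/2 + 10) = 2*c^3 - 11*c^2/2 - 19*c/2 + 13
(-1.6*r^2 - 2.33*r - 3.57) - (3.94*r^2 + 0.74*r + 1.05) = -5.54*r^2 - 3.07*r - 4.62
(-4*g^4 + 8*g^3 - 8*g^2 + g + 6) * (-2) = 8*g^4 - 16*g^3 + 16*g^2 - 2*g - 12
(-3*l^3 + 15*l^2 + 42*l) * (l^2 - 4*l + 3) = -3*l^5 + 27*l^4 - 27*l^3 - 123*l^2 + 126*l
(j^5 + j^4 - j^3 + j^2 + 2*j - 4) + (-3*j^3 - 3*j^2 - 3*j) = j^5 + j^4 - 4*j^3 - 2*j^2 - j - 4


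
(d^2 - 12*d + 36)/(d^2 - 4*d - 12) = (d - 6)/(d + 2)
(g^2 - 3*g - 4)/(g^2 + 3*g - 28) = (g + 1)/(g + 7)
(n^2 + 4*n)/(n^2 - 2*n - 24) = n/(n - 6)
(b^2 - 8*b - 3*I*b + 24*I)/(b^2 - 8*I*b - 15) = (b - 8)/(b - 5*I)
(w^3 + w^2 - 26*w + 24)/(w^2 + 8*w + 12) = (w^2 - 5*w + 4)/(w + 2)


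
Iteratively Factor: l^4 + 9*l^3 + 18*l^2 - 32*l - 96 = (l + 3)*(l^3 + 6*l^2 - 32) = (l - 2)*(l + 3)*(l^2 + 8*l + 16) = (l - 2)*(l + 3)*(l + 4)*(l + 4)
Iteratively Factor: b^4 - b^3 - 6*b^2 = (b)*(b^3 - b^2 - 6*b) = b*(b + 2)*(b^2 - 3*b) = b^2*(b + 2)*(b - 3)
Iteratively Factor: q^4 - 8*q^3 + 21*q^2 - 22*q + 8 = (q - 2)*(q^3 - 6*q^2 + 9*q - 4) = (q - 2)*(q - 1)*(q^2 - 5*q + 4) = (q - 4)*(q - 2)*(q - 1)*(q - 1)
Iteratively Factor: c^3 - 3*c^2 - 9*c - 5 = (c + 1)*(c^2 - 4*c - 5) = (c - 5)*(c + 1)*(c + 1)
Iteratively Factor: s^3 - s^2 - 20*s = (s + 4)*(s^2 - 5*s) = s*(s + 4)*(s - 5)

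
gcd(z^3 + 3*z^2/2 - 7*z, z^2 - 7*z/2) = z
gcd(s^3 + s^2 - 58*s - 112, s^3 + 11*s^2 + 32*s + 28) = s^2 + 9*s + 14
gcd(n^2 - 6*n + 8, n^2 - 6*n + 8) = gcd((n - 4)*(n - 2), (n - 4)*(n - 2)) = n^2 - 6*n + 8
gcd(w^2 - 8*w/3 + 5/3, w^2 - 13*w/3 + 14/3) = 1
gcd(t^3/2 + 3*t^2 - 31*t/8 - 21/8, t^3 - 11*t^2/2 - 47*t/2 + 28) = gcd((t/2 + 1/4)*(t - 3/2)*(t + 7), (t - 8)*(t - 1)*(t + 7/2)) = 1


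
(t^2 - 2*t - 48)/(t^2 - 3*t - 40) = (t + 6)/(t + 5)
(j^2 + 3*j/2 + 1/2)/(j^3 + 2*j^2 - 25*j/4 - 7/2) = 2*(j + 1)/(2*j^2 + 3*j - 14)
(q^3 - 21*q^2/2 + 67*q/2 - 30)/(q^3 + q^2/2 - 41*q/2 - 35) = (2*q^2 - 11*q + 12)/(2*q^2 + 11*q + 14)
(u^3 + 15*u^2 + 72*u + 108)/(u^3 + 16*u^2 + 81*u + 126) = (u + 6)/(u + 7)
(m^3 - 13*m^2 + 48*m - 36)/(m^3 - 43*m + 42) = (m - 6)/(m + 7)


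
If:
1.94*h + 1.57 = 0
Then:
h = -0.81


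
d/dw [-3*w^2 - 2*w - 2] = -6*w - 2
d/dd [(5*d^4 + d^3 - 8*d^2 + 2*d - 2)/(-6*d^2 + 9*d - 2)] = (-60*d^5 + 129*d^4 - 22*d^3 - 66*d^2 + 8*d + 14)/(36*d^4 - 108*d^3 + 105*d^2 - 36*d + 4)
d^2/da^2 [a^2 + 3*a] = 2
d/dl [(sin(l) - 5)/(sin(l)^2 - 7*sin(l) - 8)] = (10*sin(l) + cos(l)^2 - 44)*cos(l)/((sin(l) - 8)^2*(sin(l) + 1)^2)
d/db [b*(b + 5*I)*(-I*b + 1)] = -3*I*b^2 + 12*b + 5*I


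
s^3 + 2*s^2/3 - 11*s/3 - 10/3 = (s - 2)*(s + 1)*(s + 5/3)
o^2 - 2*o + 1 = (o - 1)^2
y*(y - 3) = y^2 - 3*y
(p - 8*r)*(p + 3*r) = p^2 - 5*p*r - 24*r^2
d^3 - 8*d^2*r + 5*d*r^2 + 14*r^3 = (d - 7*r)*(d - 2*r)*(d + r)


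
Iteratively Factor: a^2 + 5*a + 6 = (a + 3)*(a + 2)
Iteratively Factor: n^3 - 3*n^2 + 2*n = (n)*(n^2 - 3*n + 2) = n*(n - 2)*(n - 1)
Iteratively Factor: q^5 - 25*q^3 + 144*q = (q - 3)*(q^4 + 3*q^3 - 16*q^2 - 48*q) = (q - 4)*(q - 3)*(q^3 + 7*q^2 + 12*q) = q*(q - 4)*(q - 3)*(q^2 + 7*q + 12) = q*(q - 4)*(q - 3)*(q + 3)*(q + 4)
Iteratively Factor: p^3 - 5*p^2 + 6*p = (p)*(p^2 - 5*p + 6) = p*(p - 3)*(p - 2)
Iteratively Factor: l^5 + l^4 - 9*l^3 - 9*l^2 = (l + 1)*(l^4 - 9*l^2) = l*(l + 1)*(l^3 - 9*l) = l*(l + 1)*(l + 3)*(l^2 - 3*l) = l*(l - 3)*(l + 1)*(l + 3)*(l)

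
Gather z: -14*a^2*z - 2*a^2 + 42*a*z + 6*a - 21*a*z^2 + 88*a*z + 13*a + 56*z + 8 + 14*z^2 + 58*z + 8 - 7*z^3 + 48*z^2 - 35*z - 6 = -2*a^2 + 19*a - 7*z^3 + z^2*(62 - 21*a) + z*(-14*a^2 + 130*a + 79) + 10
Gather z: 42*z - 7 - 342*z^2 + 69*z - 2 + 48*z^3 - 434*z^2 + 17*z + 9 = 48*z^3 - 776*z^2 + 128*z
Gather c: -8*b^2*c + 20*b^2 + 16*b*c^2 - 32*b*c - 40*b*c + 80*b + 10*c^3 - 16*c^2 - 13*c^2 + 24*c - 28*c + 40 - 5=20*b^2 + 80*b + 10*c^3 + c^2*(16*b - 29) + c*(-8*b^2 - 72*b - 4) + 35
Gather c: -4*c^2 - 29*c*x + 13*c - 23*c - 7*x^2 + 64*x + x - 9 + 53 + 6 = -4*c^2 + c*(-29*x - 10) - 7*x^2 + 65*x + 50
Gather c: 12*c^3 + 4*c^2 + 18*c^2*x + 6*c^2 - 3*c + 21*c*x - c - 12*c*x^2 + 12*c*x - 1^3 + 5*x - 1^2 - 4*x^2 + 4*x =12*c^3 + c^2*(18*x + 10) + c*(-12*x^2 + 33*x - 4) - 4*x^2 + 9*x - 2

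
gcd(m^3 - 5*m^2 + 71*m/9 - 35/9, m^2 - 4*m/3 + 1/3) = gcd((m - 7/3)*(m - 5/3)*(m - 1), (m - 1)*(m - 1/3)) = m - 1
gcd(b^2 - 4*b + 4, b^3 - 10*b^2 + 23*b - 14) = b - 2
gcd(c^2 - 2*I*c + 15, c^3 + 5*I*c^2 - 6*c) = c + 3*I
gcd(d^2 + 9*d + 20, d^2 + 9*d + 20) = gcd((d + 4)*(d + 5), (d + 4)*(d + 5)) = d^2 + 9*d + 20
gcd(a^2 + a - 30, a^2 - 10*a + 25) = a - 5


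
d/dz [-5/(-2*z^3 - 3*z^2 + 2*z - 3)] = 10*(-3*z^2 - 3*z + 1)/(2*z^3 + 3*z^2 - 2*z + 3)^2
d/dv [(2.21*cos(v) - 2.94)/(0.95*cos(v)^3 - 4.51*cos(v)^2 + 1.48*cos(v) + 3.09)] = (4.199*cos(v)^3 - 18.3461*cos(v)^2 + 26.5188*cos(v) - 11.1801)*sin(v)/(0.9025*cos(v)^6 - 8.569*cos(v)^5 + 23.1521*cos(v)^4 - 7.4786*cos(v)^3 - 25.6814*cos(v)^2 + 9.1464*cos(v) + 9.5481)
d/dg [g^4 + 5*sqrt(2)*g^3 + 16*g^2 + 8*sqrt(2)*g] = 4*g^3 + 15*sqrt(2)*g^2 + 32*g + 8*sqrt(2)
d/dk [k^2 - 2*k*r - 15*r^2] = 2*k - 2*r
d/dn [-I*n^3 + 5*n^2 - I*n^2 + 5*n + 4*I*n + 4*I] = -3*I*n^2 + 2*n*(5 - I) + 5 + 4*I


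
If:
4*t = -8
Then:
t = -2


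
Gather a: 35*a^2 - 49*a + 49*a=35*a^2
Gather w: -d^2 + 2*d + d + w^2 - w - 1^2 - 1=-d^2 + 3*d + w^2 - w - 2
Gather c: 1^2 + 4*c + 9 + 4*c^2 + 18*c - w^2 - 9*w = 4*c^2 + 22*c - w^2 - 9*w + 10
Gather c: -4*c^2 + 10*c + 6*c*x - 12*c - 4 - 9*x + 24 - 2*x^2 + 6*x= -4*c^2 + c*(6*x - 2) - 2*x^2 - 3*x + 20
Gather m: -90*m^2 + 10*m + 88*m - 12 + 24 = -90*m^2 + 98*m + 12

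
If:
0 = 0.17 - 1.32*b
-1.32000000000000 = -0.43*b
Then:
No Solution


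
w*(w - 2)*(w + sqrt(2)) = w^3 - 2*w^2 + sqrt(2)*w^2 - 2*sqrt(2)*w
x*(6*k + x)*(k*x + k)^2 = 6*k^3*x^3 + 12*k^3*x^2 + 6*k^3*x + k^2*x^4 + 2*k^2*x^3 + k^2*x^2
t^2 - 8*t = t*(t - 8)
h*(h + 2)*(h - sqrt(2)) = h^3 - sqrt(2)*h^2 + 2*h^2 - 2*sqrt(2)*h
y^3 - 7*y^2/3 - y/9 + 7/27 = (y - 7/3)*(y - 1/3)*(y + 1/3)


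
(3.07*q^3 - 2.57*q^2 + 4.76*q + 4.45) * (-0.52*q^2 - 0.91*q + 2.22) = -1.5964*q^5 - 1.4573*q^4 + 6.6789*q^3 - 12.351*q^2 + 6.5177*q + 9.879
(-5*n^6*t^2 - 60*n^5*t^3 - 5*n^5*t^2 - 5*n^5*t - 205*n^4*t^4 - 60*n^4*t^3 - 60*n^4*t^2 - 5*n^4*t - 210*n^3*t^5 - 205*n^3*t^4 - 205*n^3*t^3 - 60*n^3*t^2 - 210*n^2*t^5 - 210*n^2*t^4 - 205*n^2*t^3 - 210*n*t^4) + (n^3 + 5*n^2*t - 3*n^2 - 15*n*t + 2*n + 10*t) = -5*n^6*t^2 - 60*n^5*t^3 - 5*n^5*t^2 - 5*n^5*t - 205*n^4*t^4 - 60*n^4*t^3 - 60*n^4*t^2 - 5*n^4*t - 210*n^3*t^5 - 205*n^3*t^4 - 205*n^3*t^3 - 60*n^3*t^2 + n^3 - 210*n^2*t^5 - 210*n^2*t^4 - 205*n^2*t^3 + 5*n^2*t - 3*n^2 - 210*n*t^4 - 15*n*t + 2*n + 10*t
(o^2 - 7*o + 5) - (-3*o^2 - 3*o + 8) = 4*o^2 - 4*o - 3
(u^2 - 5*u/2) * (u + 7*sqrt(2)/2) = u^3 - 5*u^2/2 + 7*sqrt(2)*u^2/2 - 35*sqrt(2)*u/4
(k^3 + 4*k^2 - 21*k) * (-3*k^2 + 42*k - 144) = -3*k^5 + 30*k^4 + 87*k^3 - 1458*k^2 + 3024*k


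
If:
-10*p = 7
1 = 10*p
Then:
No Solution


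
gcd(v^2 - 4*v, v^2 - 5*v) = v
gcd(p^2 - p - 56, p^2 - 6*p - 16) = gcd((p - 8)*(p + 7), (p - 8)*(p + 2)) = p - 8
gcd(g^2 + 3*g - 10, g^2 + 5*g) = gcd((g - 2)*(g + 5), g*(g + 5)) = g + 5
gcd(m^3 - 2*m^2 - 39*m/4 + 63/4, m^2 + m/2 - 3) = m - 3/2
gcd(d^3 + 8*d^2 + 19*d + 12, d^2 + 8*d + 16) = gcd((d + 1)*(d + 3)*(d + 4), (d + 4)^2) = d + 4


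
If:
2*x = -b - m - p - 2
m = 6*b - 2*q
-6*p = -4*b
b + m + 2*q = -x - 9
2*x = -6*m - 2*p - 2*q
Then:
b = -62/55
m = 346/165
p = -124/165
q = -731/165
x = -61/55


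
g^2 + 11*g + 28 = (g + 4)*(g + 7)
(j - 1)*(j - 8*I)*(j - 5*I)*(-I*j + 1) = -I*j^4 - 12*j^3 + I*j^3 + 12*j^2 + 27*I*j^2 - 40*j - 27*I*j + 40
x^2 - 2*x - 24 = (x - 6)*(x + 4)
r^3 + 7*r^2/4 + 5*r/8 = r*(r + 1/2)*(r + 5/4)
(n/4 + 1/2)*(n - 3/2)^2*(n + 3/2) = n^4/4 + n^3/8 - 21*n^2/16 - 9*n/32 + 27/16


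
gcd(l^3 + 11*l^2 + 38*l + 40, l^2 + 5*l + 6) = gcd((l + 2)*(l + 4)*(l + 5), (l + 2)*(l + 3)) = l + 2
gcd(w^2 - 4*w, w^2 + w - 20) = w - 4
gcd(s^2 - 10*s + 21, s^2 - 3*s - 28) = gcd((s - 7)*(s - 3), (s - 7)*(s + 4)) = s - 7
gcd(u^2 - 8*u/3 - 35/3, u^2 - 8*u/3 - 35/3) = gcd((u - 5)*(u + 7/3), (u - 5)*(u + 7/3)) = u^2 - 8*u/3 - 35/3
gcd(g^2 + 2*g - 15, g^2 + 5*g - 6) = 1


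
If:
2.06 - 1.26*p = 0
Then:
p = 1.63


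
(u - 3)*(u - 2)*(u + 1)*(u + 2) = u^4 - 2*u^3 - 7*u^2 + 8*u + 12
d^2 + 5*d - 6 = (d - 1)*(d + 6)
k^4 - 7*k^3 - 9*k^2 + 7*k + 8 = (k - 8)*(k - 1)*(k + 1)^2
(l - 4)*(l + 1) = l^2 - 3*l - 4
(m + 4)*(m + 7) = m^2 + 11*m + 28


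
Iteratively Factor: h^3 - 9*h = (h + 3)*(h^2 - 3*h) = (h - 3)*(h + 3)*(h)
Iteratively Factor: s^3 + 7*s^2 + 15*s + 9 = (s + 3)*(s^2 + 4*s + 3) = (s + 3)^2*(s + 1)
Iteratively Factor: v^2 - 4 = (v + 2)*(v - 2)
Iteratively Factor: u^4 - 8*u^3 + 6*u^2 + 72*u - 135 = (u + 3)*(u^3 - 11*u^2 + 39*u - 45) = (u - 5)*(u + 3)*(u^2 - 6*u + 9) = (u - 5)*(u - 3)*(u + 3)*(u - 3)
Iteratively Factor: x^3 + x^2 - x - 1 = (x + 1)*(x^2 - 1) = (x + 1)^2*(x - 1)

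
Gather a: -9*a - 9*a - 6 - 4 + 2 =-18*a - 8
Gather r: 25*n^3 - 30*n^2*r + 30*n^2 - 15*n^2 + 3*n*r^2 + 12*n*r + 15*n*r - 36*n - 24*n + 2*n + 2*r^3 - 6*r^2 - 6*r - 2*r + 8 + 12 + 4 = 25*n^3 + 15*n^2 - 58*n + 2*r^3 + r^2*(3*n - 6) + r*(-30*n^2 + 27*n - 8) + 24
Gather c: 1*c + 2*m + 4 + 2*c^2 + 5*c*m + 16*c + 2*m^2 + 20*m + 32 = 2*c^2 + c*(5*m + 17) + 2*m^2 + 22*m + 36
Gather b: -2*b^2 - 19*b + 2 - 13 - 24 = -2*b^2 - 19*b - 35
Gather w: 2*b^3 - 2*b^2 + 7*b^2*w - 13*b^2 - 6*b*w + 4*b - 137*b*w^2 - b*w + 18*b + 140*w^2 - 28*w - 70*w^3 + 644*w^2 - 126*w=2*b^3 - 15*b^2 + 22*b - 70*w^3 + w^2*(784 - 137*b) + w*(7*b^2 - 7*b - 154)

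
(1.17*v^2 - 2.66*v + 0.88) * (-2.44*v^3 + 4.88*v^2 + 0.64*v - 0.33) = -2.8548*v^5 + 12.2*v^4 - 14.3792*v^3 + 2.2059*v^2 + 1.441*v - 0.2904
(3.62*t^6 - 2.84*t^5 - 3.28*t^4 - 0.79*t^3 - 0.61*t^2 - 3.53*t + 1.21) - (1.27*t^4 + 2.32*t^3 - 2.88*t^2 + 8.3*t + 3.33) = 3.62*t^6 - 2.84*t^5 - 4.55*t^4 - 3.11*t^3 + 2.27*t^2 - 11.83*t - 2.12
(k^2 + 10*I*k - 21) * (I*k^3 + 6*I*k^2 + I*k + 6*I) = I*k^5 - 10*k^4 + 6*I*k^4 - 60*k^3 - 20*I*k^3 - 10*k^2 - 120*I*k^2 - 60*k - 21*I*k - 126*I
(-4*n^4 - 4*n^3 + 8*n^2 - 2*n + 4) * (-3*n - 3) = 12*n^5 + 24*n^4 - 12*n^3 - 18*n^2 - 6*n - 12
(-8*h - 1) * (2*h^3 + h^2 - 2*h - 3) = -16*h^4 - 10*h^3 + 15*h^2 + 26*h + 3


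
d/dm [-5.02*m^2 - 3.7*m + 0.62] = -10.04*m - 3.7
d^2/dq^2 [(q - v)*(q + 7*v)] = 2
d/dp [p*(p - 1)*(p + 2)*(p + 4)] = 4*p^3 + 15*p^2 + 4*p - 8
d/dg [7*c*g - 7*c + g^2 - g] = 7*c + 2*g - 1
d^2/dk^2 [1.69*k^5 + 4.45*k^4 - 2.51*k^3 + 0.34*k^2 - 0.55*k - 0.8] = 33.8*k^3 + 53.4*k^2 - 15.06*k + 0.68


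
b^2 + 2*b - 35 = (b - 5)*(b + 7)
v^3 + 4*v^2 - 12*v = v*(v - 2)*(v + 6)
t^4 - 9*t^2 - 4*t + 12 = (t - 3)*(t - 1)*(t + 2)^2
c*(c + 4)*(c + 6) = c^3 + 10*c^2 + 24*c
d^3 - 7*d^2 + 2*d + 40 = (d - 5)*(d - 4)*(d + 2)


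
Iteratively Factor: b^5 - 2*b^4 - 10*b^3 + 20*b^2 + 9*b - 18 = (b - 1)*(b^4 - b^3 - 11*b^2 + 9*b + 18) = (b - 1)*(b + 3)*(b^3 - 4*b^2 + b + 6) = (b - 3)*(b - 1)*(b + 3)*(b^2 - b - 2) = (b - 3)*(b - 1)*(b + 1)*(b + 3)*(b - 2)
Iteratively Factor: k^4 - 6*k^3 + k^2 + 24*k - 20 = (k - 2)*(k^3 - 4*k^2 - 7*k + 10) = (k - 5)*(k - 2)*(k^2 + k - 2) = (k - 5)*(k - 2)*(k + 2)*(k - 1)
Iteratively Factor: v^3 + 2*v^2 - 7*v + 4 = (v - 1)*(v^2 + 3*v - 4) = (v - 1)*(v + 4)*(v - 1)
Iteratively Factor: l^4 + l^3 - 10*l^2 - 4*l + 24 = (l + 2)*(l^3 - l^2 - 8*l + 12) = (l - 2)*(l + 2)*(l^2 + l - 6) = (l - 2)*(l + 2)*(l + 3)*(l - 2)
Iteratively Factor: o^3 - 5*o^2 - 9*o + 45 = (o - 5)*(o^2 - 9) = (o - 5)*(o - 3)*(o + 3)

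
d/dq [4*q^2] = 8*q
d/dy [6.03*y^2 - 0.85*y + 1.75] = 12.06*y - 0.85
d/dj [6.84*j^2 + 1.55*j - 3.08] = 13.68*j + 1.55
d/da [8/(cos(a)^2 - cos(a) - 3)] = 8*(2*cos(a) - 1)*sin(a)/(sin(a)^2 + cos(a) + 2)^2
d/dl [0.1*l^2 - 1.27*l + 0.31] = 0.2*l - 1.27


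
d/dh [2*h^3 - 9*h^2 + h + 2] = 6*h^2 - 18*h + 1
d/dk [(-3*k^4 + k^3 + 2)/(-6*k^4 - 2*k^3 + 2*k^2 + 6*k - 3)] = (12*k^6 - 12*k^5 - 52*k^4 + 96*k^3 + 3*k^2 - 8*k - 12)/(36*k^8 + 24*k^7 - 20*k^6 - 80*k^5 + 16*k^4 + 36*k^3 + 24*k^2 - 36*k + 9)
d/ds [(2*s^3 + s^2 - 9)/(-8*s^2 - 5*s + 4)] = (-16*s^4 - 20*s^3 + 19*s^2 - 136*s - 45)/(64*s^4 + 80*s^3 - 39*s^2 - 40*s + 16)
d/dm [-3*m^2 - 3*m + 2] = -6*m - 3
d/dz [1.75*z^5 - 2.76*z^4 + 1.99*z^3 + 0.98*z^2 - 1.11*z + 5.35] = 8.75*z^4 - 11.04*z^3 + 5.97*z^2 + 1.96*z - 1.11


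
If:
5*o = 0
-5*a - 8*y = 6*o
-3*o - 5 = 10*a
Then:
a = -1/2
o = 0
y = 5/16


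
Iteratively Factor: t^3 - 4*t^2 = (t)*(t^2 - 4*t) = t*(t - 4)*(t)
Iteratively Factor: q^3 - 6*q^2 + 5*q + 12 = (q - 4)*(q^2 - 2*q - 3) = (q - 4)*(q + 1)*(q - 3)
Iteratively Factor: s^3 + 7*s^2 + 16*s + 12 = (s + 2)*(s^2 + 5*s + 6) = (s + 2)^2*(s + 3)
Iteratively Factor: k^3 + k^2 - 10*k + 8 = (k - 1)*(k^2 + 2*k - 8) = (k - 1)*(k + 4)*(k - 2)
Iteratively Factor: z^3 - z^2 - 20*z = (z)*(z^2 - z - 20) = z*(z + 4)*(z - 5)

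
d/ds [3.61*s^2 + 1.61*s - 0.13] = 7.22*s + 1.61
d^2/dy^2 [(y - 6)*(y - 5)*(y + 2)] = 6*y - 18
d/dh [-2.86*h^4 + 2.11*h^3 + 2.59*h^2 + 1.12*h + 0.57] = -11.44*h^3 + 6.33*h^2 + 5.18*h + 1.12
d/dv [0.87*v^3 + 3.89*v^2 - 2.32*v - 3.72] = 2.61*v^2 + 7.78*v - 2.32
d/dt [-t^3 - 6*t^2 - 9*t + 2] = -3*t^2 - 12*t - 9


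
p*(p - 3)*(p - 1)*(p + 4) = p^4 - 13*p^2 + 12*p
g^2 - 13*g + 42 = (g - 7)*(g - 6)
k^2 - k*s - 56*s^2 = (k - 8*s)*(k + 7*s)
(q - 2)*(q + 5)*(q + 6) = q^3 + 9*q^2 + 8*q - 60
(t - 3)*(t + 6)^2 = t^3 + 9*t^2 - 108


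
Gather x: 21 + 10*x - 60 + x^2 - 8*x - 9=x^2 + 2*x - 48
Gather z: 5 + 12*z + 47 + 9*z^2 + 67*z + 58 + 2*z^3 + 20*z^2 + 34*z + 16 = 2*z^3 + 29*z^2 + 113*z + 126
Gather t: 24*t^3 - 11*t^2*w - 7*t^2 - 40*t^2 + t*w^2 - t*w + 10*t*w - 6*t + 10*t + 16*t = 24*t^3 + t^2*(-11*w - 47) + t*(w^2 + 9*w + 20)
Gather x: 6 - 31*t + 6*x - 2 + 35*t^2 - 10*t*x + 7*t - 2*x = 35*t^2 - 24*t + x*(4 - 10*t) + 4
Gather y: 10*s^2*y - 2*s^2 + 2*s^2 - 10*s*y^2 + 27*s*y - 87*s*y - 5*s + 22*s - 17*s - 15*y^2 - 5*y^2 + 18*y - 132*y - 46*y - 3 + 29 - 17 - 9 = y^2*(-10*s - 20) + y*(10*s^2 - 60*s - 160)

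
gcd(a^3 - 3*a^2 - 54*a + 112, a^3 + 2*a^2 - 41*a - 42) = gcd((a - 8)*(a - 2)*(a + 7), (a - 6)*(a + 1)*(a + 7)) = a + 7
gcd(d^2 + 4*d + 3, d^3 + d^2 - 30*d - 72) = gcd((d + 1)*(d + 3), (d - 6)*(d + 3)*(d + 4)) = d + 3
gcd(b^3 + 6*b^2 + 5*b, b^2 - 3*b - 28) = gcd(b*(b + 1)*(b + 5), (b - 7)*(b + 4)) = 1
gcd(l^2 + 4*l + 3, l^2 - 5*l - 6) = l + 1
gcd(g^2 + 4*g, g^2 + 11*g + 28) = g + 4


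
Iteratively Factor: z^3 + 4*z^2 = (z)*(z^2 + 4*z) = z*(z + 4)*(z)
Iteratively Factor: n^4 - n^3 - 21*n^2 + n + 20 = (n + 1)*(n^3 - 2*n^2 - 19*n + 20) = (n + 1)*(n + 4)*(n^2 - 6*n + 5) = (n - 5)*(n + 1)*(n + 4)*(n - 1)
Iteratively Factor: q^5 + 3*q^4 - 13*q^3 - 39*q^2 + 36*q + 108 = (q - 2)*(q^4 + 5*q^3 - 3*q^2 - 45*q - 54) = (q - 2)*(q + 3)*(q^3 + 2*q^2 - 9*q - 18) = (q - 2)*(q + 2)*(q + 3)*(q^2 - 9) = (q - 3)*(q - 2)*(q + 2)*(q + 3)*(q + 3)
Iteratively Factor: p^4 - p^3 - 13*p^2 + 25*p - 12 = (p - 1)*(p^3 - 13*p + 12) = (p - 1)^2*(p^2 + p - 12) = (p - 3)*(p - 1)^2*(p + 4)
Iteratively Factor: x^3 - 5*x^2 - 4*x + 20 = (x + 2)*(x^2 - 7*x + 10) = (x - 5)*(x + 2)*(x - 2)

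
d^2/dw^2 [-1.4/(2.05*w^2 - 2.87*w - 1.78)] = (-11.767*w^2 + 16.4738*w + 1.4*(4.1*w - 2.87)*(8.2*w - 5.74) + 10.2172)/(-2.05*w^2 + 2.87*w + 1.78)^3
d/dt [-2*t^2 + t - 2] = 1 - 4*t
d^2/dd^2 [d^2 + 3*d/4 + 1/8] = 2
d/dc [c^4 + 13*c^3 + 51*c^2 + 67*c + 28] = 4*c^3 + 39*c^2 + 102*c + 67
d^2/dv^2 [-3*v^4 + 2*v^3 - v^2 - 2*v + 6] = -36*v^2 + 12*v - 2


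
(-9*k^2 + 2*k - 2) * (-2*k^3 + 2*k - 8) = 18*k^5 - 4*k^4 - 14*k^3 + 76*k^2 - 20*k + 16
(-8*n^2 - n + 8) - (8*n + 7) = -8*n^2 - 9*n + 1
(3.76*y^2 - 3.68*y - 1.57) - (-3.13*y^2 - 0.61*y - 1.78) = 6.89*y^2 - 3.07*y + 0.21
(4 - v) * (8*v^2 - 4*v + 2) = -8*v^3 + 36*v^2 - 18*v + 8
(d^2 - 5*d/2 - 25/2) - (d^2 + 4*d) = -13*d/2 - 25/2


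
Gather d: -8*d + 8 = 8 - 8*d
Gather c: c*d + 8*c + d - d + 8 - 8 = c*(d + 8)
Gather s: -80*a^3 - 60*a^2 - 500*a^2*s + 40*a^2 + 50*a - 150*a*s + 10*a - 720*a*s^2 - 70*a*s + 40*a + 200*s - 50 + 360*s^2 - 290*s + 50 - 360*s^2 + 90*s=-80*a^3 - 20*a^2 - 720*a*s^2 + 100*a + s*(-500*a^2 - 220*a)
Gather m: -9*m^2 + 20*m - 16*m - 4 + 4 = -9*m^2 + 4*m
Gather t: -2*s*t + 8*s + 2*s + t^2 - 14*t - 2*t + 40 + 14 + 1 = 10*s + t^2 + t*(-2*s - 16) + 55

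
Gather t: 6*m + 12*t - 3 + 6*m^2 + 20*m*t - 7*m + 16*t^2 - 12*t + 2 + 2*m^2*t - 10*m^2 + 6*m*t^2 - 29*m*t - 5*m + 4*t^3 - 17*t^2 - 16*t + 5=-4*m^2 - 6*m + 4*t^3 + t^2*(6*m - 1) + t*(2*m^2 - 9*m - 16) + 4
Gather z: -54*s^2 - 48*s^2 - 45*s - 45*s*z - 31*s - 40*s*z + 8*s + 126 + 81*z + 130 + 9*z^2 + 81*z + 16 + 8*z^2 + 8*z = -102*s^2 - 68*s + 17*z^2 + z*(170 - 85*s) + 272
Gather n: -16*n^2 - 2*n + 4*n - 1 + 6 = -16*n^2 + 2*n + 5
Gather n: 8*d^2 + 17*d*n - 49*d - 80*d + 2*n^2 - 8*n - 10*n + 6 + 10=8*d^2 - 129*d + 2*n^2 + n*(17*d - 18) + 16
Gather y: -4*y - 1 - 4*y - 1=-8*y - 2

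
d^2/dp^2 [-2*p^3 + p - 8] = -12*p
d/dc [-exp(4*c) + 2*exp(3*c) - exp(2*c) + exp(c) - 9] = (-4*exp(3*c) + 6*exp(2*c) - 2*exp(c) + 1)*exp(c)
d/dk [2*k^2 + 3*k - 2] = 4*k + 3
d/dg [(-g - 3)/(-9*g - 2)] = -25/(9*g + 2)^2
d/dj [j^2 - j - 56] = 2*j - 1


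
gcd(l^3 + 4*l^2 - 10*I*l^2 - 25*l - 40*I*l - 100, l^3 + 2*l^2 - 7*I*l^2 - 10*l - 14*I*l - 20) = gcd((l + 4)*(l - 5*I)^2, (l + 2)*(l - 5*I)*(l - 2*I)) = l - 5*I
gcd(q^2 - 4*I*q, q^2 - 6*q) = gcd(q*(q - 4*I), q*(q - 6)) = q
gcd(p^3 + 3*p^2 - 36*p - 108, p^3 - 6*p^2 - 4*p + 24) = p - 6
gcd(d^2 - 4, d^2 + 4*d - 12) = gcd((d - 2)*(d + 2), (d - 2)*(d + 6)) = d - 2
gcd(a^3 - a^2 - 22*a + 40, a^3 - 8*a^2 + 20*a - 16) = a^2 - 6*a + 8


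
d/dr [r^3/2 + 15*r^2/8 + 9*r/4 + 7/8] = 3*r^2/2 + 15*r/4 + 9/4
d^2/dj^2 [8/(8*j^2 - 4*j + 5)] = 128*(-8*j^2 + 4*j + 2*(4*j - 1)^2 - 5)/(8*j^2 - 4*j + 5)^3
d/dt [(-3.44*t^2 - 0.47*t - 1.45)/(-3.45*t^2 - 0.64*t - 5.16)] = (0.580100000000001*t^2 + 25.4958*t + 1.4972)/(11.9025*t^4 + 4.416*t^3 + 36.0136*t^2 + 6.6048*t + 26.6256)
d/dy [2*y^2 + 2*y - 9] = 4*y + 2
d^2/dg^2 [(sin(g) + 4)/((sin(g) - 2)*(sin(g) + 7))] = (-sin(g)^5 - 11*sin(g)^4 - 142*sin(g)^3 - 370*sin(g)^2 - 272*sin(g) + 452)/((sin(g) - 2)^3*(sin(g) + 7)^3)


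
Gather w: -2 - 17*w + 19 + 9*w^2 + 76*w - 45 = 9*w^2 + 59*w - 28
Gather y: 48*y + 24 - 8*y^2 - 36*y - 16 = -8*y^2 + 12*y + 8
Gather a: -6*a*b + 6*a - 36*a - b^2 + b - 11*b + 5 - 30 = a*(-6*b - 30) - b^2 - 10*b - 25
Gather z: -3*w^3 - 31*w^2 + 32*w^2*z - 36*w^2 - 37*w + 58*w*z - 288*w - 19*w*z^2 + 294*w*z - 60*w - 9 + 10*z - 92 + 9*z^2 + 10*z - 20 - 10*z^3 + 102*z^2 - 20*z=-3*w^3 - 67*w^2 - 385*w - 10*z^3 + z^2*(111 - 19*w) + z*(32*w^2 + 352*w) - 121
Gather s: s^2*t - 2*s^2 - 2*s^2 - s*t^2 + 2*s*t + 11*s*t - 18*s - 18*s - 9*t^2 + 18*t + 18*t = s^2*(t - 4) + s*(-t^2 + 13*t - 36) - 9*t^2 + 36*t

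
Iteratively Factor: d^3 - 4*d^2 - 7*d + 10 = (d - 5)*(d^2 + d - 2) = (d - 5)*(d - 1)*(d + 2)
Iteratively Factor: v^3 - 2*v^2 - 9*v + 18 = (v + 3)*(v^2 - 5*v + 6) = (v - 2)*(v + 3)*(v - 3)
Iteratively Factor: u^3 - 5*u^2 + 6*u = (u)*(u^2 - 5*u + 6) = u*(u - 3)*(u - 2)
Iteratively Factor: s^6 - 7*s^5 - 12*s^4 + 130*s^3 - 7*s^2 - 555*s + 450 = (s - 2)*(s^5 - 5*s^4 - 22*s^3 + 86*s^2 + 165*s - 225) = (s - 2)*(s + 3)*(s^4 - 8*s^3 + 2*s^2 + 80*s - 75) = (s - 2)*(s + 3)^2*(s^3 - 11*s^2 + 35*s - 25) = (s - 5)*(s - 2)*(s + 3)^2*(s^2 - 6*s + 5) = (s - 5)*(s - 2)*(s - 1)*(s + 3)^2*(s - 5)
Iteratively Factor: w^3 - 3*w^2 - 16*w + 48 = (w - 4)*(w^2 + w - 12) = (w - 4)*(w + 4)*(w - 3)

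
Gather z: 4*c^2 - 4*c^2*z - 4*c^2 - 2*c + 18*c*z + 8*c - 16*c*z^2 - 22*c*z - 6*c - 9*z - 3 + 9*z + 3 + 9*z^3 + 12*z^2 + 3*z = 9*z^3 + z^2*(12 - 16*c) + z*(-4*c^2 - 4*c + 3)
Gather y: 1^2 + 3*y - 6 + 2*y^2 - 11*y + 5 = 2*y^2 - 8*y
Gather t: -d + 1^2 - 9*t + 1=-d - 9*t + 2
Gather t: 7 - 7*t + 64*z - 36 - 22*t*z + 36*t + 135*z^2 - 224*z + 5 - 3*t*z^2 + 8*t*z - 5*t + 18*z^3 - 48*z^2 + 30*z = t*(-3*z^2 - 14*z + 24) + 18*z^3 + 87*z^2 - 130*z - 24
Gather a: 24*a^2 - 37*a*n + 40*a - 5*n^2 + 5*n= 24*a^2 + a*(40 - 37*n) - 5*n^2 + 5*n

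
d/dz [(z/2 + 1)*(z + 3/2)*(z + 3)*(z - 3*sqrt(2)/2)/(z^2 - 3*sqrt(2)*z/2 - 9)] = (8*z^5 - 24*sqrt(2)*z^4 + 26*z^4 - 78*sqrt(2)*z^3 - 108*z^3 - 621*z^2 + 162*sqrt(2)*z^2 - 972*z + 810*sqrt(2)*z - 486 + 729*sqrt(2))/(4*(2*z^4 - 6*sqrt(2)*z^3 - 27*z^2 + 54*sqrt(2)*z + 162))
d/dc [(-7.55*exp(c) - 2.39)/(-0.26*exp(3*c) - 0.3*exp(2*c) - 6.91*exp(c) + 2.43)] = (-(7.55*exp(c) + 2.39)*(0.78*exp(2*c) + 0.6*exp(c) + 6.91) + 1.963*exp(3*c) + 2.265*exp(2*c) + 52.1705*exp(c) - 18.3465)*exp(c)/(0.26*exp(3*c) + 0.3*exp(2*c) + 6.91*exp(c) - 2.43)^2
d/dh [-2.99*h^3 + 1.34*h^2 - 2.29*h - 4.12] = -8.97*h^2 + 2.68*h - 2.29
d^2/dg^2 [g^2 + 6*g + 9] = 2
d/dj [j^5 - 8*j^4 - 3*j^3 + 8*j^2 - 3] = j*(5*j^3 - 32*j^2 - 9*j + 16)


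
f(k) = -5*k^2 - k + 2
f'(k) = -10*k - 1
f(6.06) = -187.68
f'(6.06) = -61.60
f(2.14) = -23.04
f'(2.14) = -22.40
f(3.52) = -63.47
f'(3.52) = -36.20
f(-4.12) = -78.75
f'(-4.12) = 40.20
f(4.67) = -111.71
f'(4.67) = -47.70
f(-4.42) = -91.26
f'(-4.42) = 43.20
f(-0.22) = 1.98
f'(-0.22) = 1.20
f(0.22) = 1.54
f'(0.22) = -3.20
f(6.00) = -184.00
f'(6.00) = -61.00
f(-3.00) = -40.00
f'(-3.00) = 29.00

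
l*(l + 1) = l^2 + l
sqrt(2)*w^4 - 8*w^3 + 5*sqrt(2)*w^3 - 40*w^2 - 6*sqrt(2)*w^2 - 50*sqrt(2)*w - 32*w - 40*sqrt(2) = (w + 4)*(w - 5*sqrt(2))*(w + sqrt(2))*(sqrt(2)*w + sqrt(2))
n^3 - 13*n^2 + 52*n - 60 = (n - 6)*(n - 5)*(n - 2)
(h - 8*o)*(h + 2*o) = h^2 - 6*h*o - 16*o^2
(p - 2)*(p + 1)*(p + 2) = p^3 + p^2 - 4*p - 4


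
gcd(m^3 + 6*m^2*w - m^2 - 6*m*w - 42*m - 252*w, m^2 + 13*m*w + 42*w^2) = m + 6*w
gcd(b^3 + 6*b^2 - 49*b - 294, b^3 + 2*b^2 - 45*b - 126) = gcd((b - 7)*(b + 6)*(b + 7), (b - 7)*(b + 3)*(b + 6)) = b^2 - b - 42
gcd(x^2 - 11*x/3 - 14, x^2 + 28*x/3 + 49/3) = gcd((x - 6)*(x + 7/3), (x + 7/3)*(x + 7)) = x + 7/3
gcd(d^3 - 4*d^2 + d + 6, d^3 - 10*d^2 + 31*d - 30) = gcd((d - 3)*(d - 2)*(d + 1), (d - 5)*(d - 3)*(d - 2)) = d^2 - 5*d + 6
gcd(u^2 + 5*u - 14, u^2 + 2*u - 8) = u - 2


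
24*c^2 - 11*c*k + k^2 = (-8*c + k)*(-3*c + k)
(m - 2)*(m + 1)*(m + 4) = m^3 + 3*m^2 - 6*m - 8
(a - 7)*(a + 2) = a^2 - 5*a - 14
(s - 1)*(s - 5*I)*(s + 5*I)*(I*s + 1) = I*s^4 + s^3 - I*s^3 - s^2 + 25*I*s^2 + 25*s - 25*I*s - 25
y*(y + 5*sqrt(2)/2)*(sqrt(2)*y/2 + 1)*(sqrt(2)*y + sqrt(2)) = y^4 + y^3 + 7*sqrt(2)*y^3/2 + 7*sqrt(2)*y^2/2 + 5*y^2 + 5*y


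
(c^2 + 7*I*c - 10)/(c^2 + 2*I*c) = (c + 5*I)/c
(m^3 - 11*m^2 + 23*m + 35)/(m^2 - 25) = (m^2 - 6*m - 7)/(m + 5)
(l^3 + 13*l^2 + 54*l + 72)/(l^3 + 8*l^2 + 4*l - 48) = (l + 3)/(l - 2)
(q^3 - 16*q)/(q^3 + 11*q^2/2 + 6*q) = 2*(q - 4)/(2*q + 3)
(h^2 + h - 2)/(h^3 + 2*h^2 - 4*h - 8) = (h - 1)/(h^2 - 4)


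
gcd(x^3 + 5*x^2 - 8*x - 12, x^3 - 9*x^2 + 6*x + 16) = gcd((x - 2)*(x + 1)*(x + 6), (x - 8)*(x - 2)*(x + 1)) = x^2 - x - 2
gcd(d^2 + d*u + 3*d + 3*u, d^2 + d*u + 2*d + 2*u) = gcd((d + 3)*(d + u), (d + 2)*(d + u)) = d + u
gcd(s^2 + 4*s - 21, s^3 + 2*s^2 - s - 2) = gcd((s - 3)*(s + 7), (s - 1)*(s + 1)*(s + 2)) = 1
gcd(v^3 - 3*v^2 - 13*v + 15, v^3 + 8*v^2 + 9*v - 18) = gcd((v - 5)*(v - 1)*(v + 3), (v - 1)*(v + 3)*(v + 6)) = v^2 + 2*v - 3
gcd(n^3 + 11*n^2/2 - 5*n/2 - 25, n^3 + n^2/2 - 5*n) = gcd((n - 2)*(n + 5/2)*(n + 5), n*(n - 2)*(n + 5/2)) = n^2 + n/2 - 5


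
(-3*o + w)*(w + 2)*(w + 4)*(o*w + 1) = -3*o^2*w^3 - 18*o^2*w^2 - 24*o^2*w + o*w^4 + 6*o*w^3 + 5*o*w^2 - 18*o*w - 24*o + w^3 + 6*w^2 + 8*w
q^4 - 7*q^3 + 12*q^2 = q^2*(q - 4)*(q - 3)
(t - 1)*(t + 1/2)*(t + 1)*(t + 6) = t^4 + 13*t^3/2 + 2*t^2 - 13*t/2 - 3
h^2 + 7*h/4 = h*(h + 7/4)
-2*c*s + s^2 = s*(-2*c + s)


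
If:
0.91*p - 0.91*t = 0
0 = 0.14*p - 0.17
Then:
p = 1.21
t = 1.21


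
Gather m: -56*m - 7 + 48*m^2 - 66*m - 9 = 48*m^2 - 122*m - 16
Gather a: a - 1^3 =a - 1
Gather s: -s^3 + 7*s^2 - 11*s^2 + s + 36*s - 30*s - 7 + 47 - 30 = -s^3 - 4*s^2 + 7*s + 10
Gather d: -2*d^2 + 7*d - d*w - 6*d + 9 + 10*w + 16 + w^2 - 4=-2*d^2 + d*(1 - w) + w^2 + 10*w + 21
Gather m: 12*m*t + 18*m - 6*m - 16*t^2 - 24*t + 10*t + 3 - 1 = m*(12*t + 12) - 16*t^2 - 14*t + 2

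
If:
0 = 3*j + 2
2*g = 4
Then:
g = 2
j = -2/3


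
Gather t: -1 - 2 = -3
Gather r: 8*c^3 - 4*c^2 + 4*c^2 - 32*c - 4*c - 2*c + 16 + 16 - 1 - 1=8*c^3 - 38*c + 30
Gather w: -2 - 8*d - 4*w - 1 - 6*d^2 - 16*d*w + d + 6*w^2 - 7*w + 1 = -6*d^2 - 7*d + 6*w^2 + w*(-16*d - 11) - 2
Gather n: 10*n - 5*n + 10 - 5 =5*n + 5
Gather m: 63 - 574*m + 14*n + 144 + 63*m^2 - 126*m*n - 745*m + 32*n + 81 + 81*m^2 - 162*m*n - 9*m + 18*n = 144*m^2 + m*(-288*n - 1328) + 64*n + 288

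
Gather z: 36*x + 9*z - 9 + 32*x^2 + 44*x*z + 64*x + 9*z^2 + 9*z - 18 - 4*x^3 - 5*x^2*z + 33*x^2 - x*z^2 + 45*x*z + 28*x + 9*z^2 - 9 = -4*x^3 + 65*x^2 + 128*x + z^2*(18 - x) + z*(-5*x^2 + 89*x + 18) - 36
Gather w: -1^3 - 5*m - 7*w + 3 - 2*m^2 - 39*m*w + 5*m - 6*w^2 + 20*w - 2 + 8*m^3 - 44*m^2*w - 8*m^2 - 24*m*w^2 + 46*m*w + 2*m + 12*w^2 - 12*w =8*m^3 - 10*m^2 + 2*m + w^2*(6 - 24*m) + w*(-44*m^2 + 7*m + 1)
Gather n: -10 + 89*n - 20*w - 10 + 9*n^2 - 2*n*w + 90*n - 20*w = 9*n^2 + n*(179 - 2*w) - 40*w - 20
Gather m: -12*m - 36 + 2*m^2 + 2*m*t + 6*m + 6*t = 2*m^2 + m*(2*t - 6) + 6*t - 36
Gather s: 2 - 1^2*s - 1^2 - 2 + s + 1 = 0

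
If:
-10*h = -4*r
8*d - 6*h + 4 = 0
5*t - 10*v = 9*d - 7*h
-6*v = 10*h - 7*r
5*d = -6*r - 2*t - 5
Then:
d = -247/473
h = -14/473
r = -35/473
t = -460/473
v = -35/946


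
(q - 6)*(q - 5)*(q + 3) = q^3 - 8*q^2 - 3*q + 90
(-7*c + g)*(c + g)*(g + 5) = -7*c^2*g - 35*c^2 - 6*c*g^2 - 30*c*g + g^3 + 5*g^2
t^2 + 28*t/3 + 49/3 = (t + 7/3)*(t + 7)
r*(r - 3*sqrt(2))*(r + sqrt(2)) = r^3 - 2*sqrt(2)*r^2 - 6*r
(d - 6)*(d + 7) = d^2 + d - 42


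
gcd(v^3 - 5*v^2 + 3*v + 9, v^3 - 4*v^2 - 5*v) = v + 1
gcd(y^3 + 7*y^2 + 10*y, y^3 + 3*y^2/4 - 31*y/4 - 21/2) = y + 2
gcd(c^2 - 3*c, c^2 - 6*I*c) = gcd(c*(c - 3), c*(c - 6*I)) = c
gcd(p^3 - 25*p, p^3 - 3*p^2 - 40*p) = p^2 + 5*p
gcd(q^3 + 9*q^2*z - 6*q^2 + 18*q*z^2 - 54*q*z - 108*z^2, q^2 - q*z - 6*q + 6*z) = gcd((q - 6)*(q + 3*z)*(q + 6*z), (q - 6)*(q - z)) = q - 6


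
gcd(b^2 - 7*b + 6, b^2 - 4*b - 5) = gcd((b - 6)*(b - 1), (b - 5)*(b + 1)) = 1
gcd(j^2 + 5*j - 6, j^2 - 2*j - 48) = j + 6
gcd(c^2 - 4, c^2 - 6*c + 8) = c - 2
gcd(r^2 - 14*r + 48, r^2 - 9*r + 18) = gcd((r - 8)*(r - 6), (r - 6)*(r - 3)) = r - 6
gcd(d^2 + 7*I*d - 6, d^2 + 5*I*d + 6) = d + 6*I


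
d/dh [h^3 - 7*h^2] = h*(3*h - 14)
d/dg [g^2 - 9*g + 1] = 2*g - 9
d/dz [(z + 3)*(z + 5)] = 2*z + 8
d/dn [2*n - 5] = 2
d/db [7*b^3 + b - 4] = 21*b^2 + 1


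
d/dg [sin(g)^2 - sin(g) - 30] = sin(2*g) - cos(g)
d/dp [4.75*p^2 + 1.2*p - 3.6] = 9.5*p + 1.2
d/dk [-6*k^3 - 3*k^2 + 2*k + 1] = -18*k^2 - 6*k + 2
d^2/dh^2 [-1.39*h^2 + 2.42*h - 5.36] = -2.78000000000000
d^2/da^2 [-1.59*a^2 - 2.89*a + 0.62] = -3.18000000000000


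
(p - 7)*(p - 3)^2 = p^3 - 13*p^2 + 51*p - 63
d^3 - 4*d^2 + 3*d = d*(d - 3)*(d - 1)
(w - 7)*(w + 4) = w^2 - 3*w - 28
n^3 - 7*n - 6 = (n - 3)*(n + 1)*(n + 2)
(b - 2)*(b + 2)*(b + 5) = b^3 + 5*b^2 - 4*b - 20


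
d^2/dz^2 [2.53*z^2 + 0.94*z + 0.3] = 5.06000000000000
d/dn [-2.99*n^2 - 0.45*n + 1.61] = -5.98*n - 0.45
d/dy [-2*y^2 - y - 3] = -4*y - 1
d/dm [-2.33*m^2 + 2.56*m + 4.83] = 2.56 - 4.66*m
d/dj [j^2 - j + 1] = 2*j - 1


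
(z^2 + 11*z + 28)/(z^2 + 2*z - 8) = (z + 7)/(z - 2)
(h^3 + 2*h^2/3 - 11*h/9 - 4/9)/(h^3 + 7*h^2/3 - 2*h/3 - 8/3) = (h + 1/3)/(h + 2)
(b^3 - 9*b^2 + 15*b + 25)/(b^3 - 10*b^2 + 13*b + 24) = (b^2 - 10*b + 25)/(b^2 - 11*b + 24)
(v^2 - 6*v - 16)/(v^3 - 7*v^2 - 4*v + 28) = (v - 8)/(v^2 - 9*v + 14)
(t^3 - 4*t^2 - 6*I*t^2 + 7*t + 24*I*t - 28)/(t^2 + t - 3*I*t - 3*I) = (t^3 + t^2*(-4 - 6*I) + t*(7 + 24*I) - 28)/(t^2 + t*(1 - 3*I) - 3*I)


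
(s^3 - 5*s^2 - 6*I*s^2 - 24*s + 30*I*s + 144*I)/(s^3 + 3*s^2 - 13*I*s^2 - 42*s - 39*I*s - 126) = (s - 8)/(s - 7*I)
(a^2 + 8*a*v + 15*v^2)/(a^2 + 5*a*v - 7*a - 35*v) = (a + 3*v)/(a - 7)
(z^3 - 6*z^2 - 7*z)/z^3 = 1 - 6/z - 7/z^2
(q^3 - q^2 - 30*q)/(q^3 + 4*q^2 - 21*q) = (q^2 - q - 30)/(q^2 + 4*q - 21)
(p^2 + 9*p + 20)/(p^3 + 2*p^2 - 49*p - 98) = (p^2 + 9*p + 20)/(p^3 + 2*p^2 - 49*p - 98)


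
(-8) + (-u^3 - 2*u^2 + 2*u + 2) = -u^3 - 2*u^2 + 2*u - 6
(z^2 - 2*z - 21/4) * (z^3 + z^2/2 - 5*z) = z^5 - 3*z^4/2 - 45*z^3/4 + 59*z^2/8 + 105*z/4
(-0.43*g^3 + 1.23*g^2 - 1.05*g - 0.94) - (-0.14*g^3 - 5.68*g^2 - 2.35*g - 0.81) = -0.29*g^3 + 6.91*g^2 + 1.3*g - 0.13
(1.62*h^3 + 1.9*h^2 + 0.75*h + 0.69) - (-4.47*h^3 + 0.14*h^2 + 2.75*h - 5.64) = 6.09*h^3 + 1.76*h^2 - 2.0*h + 6.33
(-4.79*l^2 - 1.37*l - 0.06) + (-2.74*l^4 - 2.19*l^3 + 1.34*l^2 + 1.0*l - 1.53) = -2.74*l^4 - 2.19*l^3 - 3.45*l^2 - 0.37*l - 1.59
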